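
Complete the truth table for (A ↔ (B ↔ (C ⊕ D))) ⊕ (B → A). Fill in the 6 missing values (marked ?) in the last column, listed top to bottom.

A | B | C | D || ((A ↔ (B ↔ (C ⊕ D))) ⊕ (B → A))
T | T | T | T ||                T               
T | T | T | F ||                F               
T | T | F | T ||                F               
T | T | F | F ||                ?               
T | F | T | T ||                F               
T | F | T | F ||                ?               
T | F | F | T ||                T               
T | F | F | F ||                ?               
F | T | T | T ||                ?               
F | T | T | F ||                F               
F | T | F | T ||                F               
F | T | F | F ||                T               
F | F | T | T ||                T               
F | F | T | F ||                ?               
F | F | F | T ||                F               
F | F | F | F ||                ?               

T, T, F, T, F, T

Row A=T, B=T, C=F, D=F: (A ↔ (B ↔ (C ⊕ D))) = F, (B → A) = T, so ((A ↔ (B ↔ (C ⊕ D))) ⊕ (B → A)) = T.
Row A=T, B=F, C=T, D=F: (A ↔ (B ↔ (C ⊕ D))) = F, (B → A) = T, so ((A ↔ (B ↔ (C ⊕ D))) ⊕ (B → A)) = T.
Row A=T, B=F, C=F, D=F: (A ↔ (B ↔ (C ⊕ D))) = T, (B → A) = T, so ((A ↔ (B ↔ (C ⊕ D))) ⊕ (B → A)) = F.
Row A=F, B=T, C=T, D=T: (A ↔ (B ↔ (C ⊕ D))) = T, (B → A) = F, so ((A ↔ (B ↔ (C ⊕ D))) ⊕ (B → A)) = T.
Row A=F, B=F, C=T, D=F: (A ↔ (B ↔ (C ⊕ D))) = T, (B → A) = T, so ((A ↔ (B ↔ (C ⊕ D))) ⊕ (B → A)) = F.
Row A=F, B=F, C=F, D=F: (A ↔ (B ↔ (C ⊕ D))) = F, (B → A) = T, so ((A ↔ (B ↔ (C ⊕ D))) ⊕ (B → A)) = T.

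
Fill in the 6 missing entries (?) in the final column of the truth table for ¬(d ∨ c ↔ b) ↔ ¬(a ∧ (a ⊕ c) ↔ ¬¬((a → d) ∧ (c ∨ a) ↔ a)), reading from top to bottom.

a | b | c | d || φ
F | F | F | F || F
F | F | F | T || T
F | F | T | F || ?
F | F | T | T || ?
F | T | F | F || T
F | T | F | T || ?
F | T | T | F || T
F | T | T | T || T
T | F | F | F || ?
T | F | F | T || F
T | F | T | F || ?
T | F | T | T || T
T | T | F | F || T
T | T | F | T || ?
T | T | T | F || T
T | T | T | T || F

Row a=F, b=F, c=T, d=F: ¬(d ∨ c ↔ b) = T, ¬(a ∧ (a ⊕ c) ↔ ¬¬((a → d) ∧ (c ∨ a) ↔ a)) = F, so the formula = F.
Row a=F, b=F, c=T, d=T: ¬(d ∨ c ↔ b) = T, ¬(a ∧ (a ⊕ c) ↔ ¬¬((a → d) ∧ (c ∨ a) ↔ a)) = F, so the formula = F.
Row a=F, b=T, c=F, d=T: ¬(d ∨ c ↔ b) = F, ¬(a ∧ (a ⊕ c) ↔ ¬¬((a → d) ∧ (c ∨ a) ↔ a)) = T, so the formula = F.
Row a=T, b=F, c=F, d=F: ¬(d ∨ c ↔ b) = F, ¬(a ∧ (a ⊕ c) ↔ ¬¬((a → d) ∧ (c ∨ a) ↔ a)) = T, so the formula = F.
Row a=T, b=F, c=T, d=F: ¬(d ∨ c ↔ b) = T, ¬(a ∧ (a ⊕ c) ↔ ¬¬((a → d) ∧ (c ∨ a) ↔ a)) = F, so the formula = F.
Row a=T, b=T, c=F, d=T: ¬(d ∨ c ↔ b) = F, ¬(a ∧ (a ⊕ c) ↔ ¬¬((a → d) ∧ (c ∨ a) ↔ a)) = F, so the formula = T.

F, F, F, F, F, T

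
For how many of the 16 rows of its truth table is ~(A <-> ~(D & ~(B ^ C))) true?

A | B | C | D | ~(A <-> ~(D & ~(B ^ C)))
- | - | - | - | ------------------------
F | F | F | F |            T            
F | F | F | T |            F            
F | F | T | F |            T            
F | F | T | T |            T            
F | T | F | F |            T            
F | T | F | T |            T            
F | T | T | F |            T            
F | T | T | T |            F            
T | F | F | F |            F            
T | F | F | T |            T            
T | F | T | F |            F            
T | F | T | T |            F            
T | T | F | F |            F            
T | T | F | T |            F            
T | T | T | F |            F            
T | T | T | T |            T            
The formula is true on 8 of the 16 rows.

8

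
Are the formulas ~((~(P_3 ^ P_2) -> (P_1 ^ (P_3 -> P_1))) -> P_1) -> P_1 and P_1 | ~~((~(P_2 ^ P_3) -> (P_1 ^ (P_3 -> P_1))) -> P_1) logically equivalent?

P_1 | P_2 | P_3 || φ | ψ
 F  |  F  |  F  || F | F
 F  |  F  |  T  || F | F
 F  |  T  |  F  || F | F
 F  |  T  |  T  || T | T
 T  |  F  |  F  || T | T
 T  |  F  |  T  || T | T
 T  |  T  |  F  || T | T
 T  |  T  |  T  || T | T
The columns for φ and ψ agree on every row, so they are logically equivalent.

equivalent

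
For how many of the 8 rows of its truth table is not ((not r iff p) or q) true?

2

p | q | r || not ((not r iff p) or q)
1 | 1 | 1 ||            0            
1 | 1 | 0 ||            0            
1 | 0 | 1 ||            1            
1 | 0 | 0 ||            0            
0 | 1 | 1 ||            0            
0 | 1 | 0 ||            0            
0 | 0 | 1 ||            0            
0 | 0 | 0 ||            1            
The formula is true on 2 of the 8 rows.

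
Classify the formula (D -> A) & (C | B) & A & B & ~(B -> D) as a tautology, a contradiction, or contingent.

A  B  C  D     (D -> A)  (C | B)  (B -> D)  ~(B -> D)  (B & ~(B -> D))  φ
T  T  T  T        T         T        T          F             F         F
T  T  T  F        T         T        F          T             T         T
T  T  F  T        T         T        T          F             F         F
T  T  F  F        T         T        F          T             T         T
T  F  T  T        T         T        T          F             F         F
T  F  T  F        T         T        T          F             F         F
T  F  F  T        T         F        T          F             F         F
T  F  F  F        T         F        T          F             F         F
F  T  T  T        F         T        T          F             F         F
F  T  T  F        T         T        F          T             T         F
F  T  F  T        F         T        T          F             F         F
F  T  F  F        T         T        F          T             T         F
F  F  T  T        F         T        T          F             F         F
F  F  T  F        T         T        T          F             F         F
F  F  F  T        F         F        T          F             F         F
F  F  F  F        T         F        T          F             F         F
2 of 16 rows are T, so the formula is contingent.

contingent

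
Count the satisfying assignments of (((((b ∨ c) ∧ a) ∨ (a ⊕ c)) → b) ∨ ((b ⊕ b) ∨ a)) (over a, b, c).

a | b | c | (b ∨ c) | ((b ∨ c) ∧ a) | (a ⊕ c) | (((b ∨ c) ∧ a) ∨ (a ⊕ c)) | (b ⊕ b) | ((b ⊕ b) ∨ a) | φ
- | - | - | ------- | ------------- | ------- | ------------------------- | ------- | ------------- | -
T | T | T |    T    |       T       |    F    |             T             |    F    |       T       | T
T | T | F |    T    |       T       |    T    |             T             |    F    |       T       | T
T | F | T |    T    |       T       |    F    |             T             |    F    |       T       | T
T | F | F |    F    |       F       |    T    |             T             |    F    |       T       | T
F | T | T |    T    |       F       |    T    |             T             |    F    |       F       | T
F | T | F |    T    |       F       |    F    |             F             |    F    |       F       | T
F | F | T |    T    |       F       |    T    |             T             |    F    |       F       | F
F | F | F |    F    |       F       |    F    |             F             |    F    |       F       | T
The formula is true on 7 of the 8 rows.

7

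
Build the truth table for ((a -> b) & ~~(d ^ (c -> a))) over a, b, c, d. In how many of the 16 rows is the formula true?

a  b  c  d  |  ((a -> b) & ~~(d ^ (c -> a)))
T  T  T  T  |                F              
T  T  T  F  |                T              
T  T  F  T  |                F              
T  T  F  F  |                T              
T  F  T  T  |                F              
T  F  T  F  |                F              
T  F  F  T  |                F              
T  F  F  F  |                F              
F  T  T  T  |                T              
F  T  T  F  |                F              
F  T  F  T  |                F              
F  T  F  F  |                T              
F  F  T  T  |                T              
F  F  T  F  |                F              
F  F  F  T  |                F              
F  F  F  F  |                T              
The formula is true on 6 of the 16 rows.

6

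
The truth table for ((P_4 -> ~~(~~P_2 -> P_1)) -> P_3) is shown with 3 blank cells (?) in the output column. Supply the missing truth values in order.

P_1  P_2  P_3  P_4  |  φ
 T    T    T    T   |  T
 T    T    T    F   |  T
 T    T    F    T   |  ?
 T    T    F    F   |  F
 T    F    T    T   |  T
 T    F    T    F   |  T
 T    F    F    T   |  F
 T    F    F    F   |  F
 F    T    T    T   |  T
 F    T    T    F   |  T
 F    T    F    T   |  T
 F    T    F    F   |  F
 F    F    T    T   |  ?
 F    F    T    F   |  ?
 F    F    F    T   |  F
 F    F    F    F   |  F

F, T, T

Row P_1=T, P_2=T, P_3=F, P_4=T: (P_4 -> ~~(~~P_2 -> P_1)) = T, so the formula = F.
Row P_1=F, P_2=F, P_3=T, P_4=T: (P_4 -> ~~(~~P_2 -> P_1)) = T, so the formula = T.
Row P_1=F, P_2=F, P_3=T, P_4=F: (P_4 -> ~~(~~P_2 -> P_1)) = T, so the formula = T.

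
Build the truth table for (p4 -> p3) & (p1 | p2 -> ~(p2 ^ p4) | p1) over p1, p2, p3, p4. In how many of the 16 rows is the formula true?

p1 | p2 | p3 | p4 || φ
T  | T  | T  | T  || T
T  | T  | T  | F  || T
T  | T  | F  | T  || F
T  | T  | F  | F  || T
T  | F  | T  | T  || T
T  | F  | T  | F  || T
T  | F  | F  | T  || F
T  | F  | F  | F  || T
F  | T  | T  | T  || T
F  | T  | T  | F  || F
F  | T  | F  | T  || F
F  | T  | F  | F  || F
F  | F  | T  | T  || T
F  | F  | T  | F  || T
F  | F  | F  | T  || F
F  | F  | F  | F  || T
The formula is true on 10 of the 16 rows.

10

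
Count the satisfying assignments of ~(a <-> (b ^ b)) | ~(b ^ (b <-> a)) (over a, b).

2

a | b || (b ^ b) | (a <-> (b ^ b)) | ~(a <-> (b ^ b)) | (b <-> a) | (b ^ (b <-> a)) | ~(b ^ (b <-> a)) | φ
T | T ||    F    |        F        |        T         |     T     |        F        |        T         | T
T | F ||    F    |        F        |        T         |     F     |        F        |        T         | T
F | T ||    F    |        T        |        F         |     F     |        T        |        F         | F
F | F ||    F    |        T        |        F         |     T     |        T        |        F         | F
The formula is true on 2 of the 4 rows.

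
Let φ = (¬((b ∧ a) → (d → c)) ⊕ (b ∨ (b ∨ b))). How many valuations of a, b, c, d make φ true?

a | b | c | d | (b ∧ a) | (d → c) | ((b ∧ a) → (d → c)) | ¬((b ∧ a) → (d → c)) | (b ∨ b) | (b ∨ (b ∨ b)) | φ
- | - | - | - | ------- | ------- | ------------------- | -------------------- | ------- | ------------- | -
F | F | F | F |    F    |    T    |          T          |          F           |    F    |       F       | F
F | F | F | T |    F    |    F    |          T          |          F           |    F    |       F       | F
F | F | T | F |    F    |    T    |          T          |          F           |    F    |       F       | F
F | F | T | T |    F    |    T    |          T          |          F           |    F    |       F       | F
F | T | F | F |    F    |    T    |          T          |          F           |    T    |       T       | T
F | T | F | T |    F    |    F    |          T          |          F           |    T    |       T       | T
F | T | T | F |    F    |    T    |          T          |          F           |    T    |       T       | T
F | T | T | T |    F    |    T    |          T          |          F           |    T    |       T       | T
T | F | F | F |    F    |    T    |          T          |          F           |    F    |       F       | F
T | F | F | T |    F    |    F    |          T          |          F           |    F    |       F       | F
T | F | T | F |    F    |    T    |          T          |          F           |    F    |       F       | F
T | F | T | T |    F    |    T    |          T          |          F           |    F    |       F       | F
T | T | F | F |    T    |    T    |          T          |          F           |    T    |       T       | T
T | T | F | T |    T    |    F    |          F          |          T           |    T    |       T       | F
T | T | T | F |    T    |    T    |          T          |          F           |    T    |       T       | T
T | T | T | T |    T    |    T    |          T          |          F           |    T    |       T       | T
The formula is true on 7 of the 16 rows.

7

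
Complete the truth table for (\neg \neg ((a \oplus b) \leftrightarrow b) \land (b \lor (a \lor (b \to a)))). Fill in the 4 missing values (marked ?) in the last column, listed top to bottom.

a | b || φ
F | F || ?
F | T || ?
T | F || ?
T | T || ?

T, T, F, F

Row a=F, b=F: \neg \neg ((a \oplus b) \leftrightarrow b) = T, (b \lor (a \lor (b \to a))) = T, so the formula = T.
Row a=F, b=T: \neg \neg ((a \oplus b) \leftrightarrow b) = T, (b \lor (a \lor (b \to a))) = T, so the formula = T.
Row a=T, b=F: \neg \neg ((a \oplus b) \leftrightarrow b) = F, (b \lor (a \lor (b \to a))) = T, so the formula = F.
Row a=T, b=T: \neg \neg ((a \oplus b) \leftrightarrow b) = F, (b \lor (a \lor (b \to a))) = T, so the formula = F.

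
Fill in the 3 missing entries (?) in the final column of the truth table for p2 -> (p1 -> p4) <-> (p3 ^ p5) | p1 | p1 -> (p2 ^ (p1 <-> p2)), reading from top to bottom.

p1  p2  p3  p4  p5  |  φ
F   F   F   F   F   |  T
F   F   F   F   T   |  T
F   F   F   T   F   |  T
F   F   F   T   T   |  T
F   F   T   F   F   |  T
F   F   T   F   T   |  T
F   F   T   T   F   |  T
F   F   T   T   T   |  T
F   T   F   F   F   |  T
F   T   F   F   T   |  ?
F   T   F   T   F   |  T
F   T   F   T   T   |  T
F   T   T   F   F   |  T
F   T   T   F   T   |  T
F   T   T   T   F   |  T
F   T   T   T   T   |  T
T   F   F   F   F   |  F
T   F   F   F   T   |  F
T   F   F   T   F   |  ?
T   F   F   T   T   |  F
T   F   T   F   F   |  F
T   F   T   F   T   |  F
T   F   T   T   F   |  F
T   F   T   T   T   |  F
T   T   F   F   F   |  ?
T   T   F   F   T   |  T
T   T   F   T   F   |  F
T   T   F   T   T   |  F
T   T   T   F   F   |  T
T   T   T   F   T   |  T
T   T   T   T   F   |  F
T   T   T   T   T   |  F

T, F, T

Row p1=F, p2=T, p3=F, p4=F, p5=T: (p2 -> (p1 -> p4)) = T, ((p3 ^ p5) | p1 | p1 -> (p2 ^ (p1 <-> p2))) = T, so the formula = T.
Row p1=T, p2=F, p3=F, p4=T, p5=F: (p2 -> (p1 -> p4)) = T, ((p3 ^ p5) | p1 | p1 -> (p2 ^ (p1 <-> p2))) = F, so the formula = F.
Row p1=T, p2=T, p3=F, p4=F, p5=F: (p2 -> (p1 -> p4)) = F, ((p3 ^ p5) | p1 | p1 -> (p2 ^ (p1 <-> p2))) = F, so the formula = T.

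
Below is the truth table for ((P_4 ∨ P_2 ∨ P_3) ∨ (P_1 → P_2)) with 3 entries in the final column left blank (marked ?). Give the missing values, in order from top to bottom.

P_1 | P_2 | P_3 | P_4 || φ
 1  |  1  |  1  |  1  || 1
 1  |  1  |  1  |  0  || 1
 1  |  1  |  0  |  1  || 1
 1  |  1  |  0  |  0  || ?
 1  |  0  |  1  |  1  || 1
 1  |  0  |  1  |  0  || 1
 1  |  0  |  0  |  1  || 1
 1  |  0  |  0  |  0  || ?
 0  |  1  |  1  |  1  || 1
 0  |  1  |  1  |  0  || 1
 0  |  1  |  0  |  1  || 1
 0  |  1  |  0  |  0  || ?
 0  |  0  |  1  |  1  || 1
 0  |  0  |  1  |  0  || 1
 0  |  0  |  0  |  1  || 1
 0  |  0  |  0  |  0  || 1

Row P_1=1, P_2=1, P_3=0, P_4=0: (P_4 ∨ P_2 ∨ P_3) = 1, (P_1 → P_2) = 1, so the formula = 1.
Row P_1=1, P_2=0, P_3=0, P_4=0: (P_4 ∨ P_2 ∨ P_3) = 0, (P_1 → P_2) = 0, so the formula = 0.
Row P_1=0, P_2=1, P_3=0, P_4=0: (P_4 ∨ P_2 ∨ P_3) = 1, (P_1 → P_2) = 1, so the formula = 1.

1, 0, 1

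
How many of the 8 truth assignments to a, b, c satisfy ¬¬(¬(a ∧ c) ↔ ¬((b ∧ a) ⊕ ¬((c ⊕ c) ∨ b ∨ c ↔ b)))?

6

  a   |   b   |   c   | (a ∧ c) | ¬(a ∧ c) | (b ∧ a) | (c ⊕ c) | ((c ⊕ c) ∨ b ∨ c) | (((c ⊕ c) ∨ b ∨ c) ↔ b) | ¬(((c ⊕ c) ∨ b ∨ c) ↔ b) |   φ  
----- | ----- | ----- | ------- | -------- | ------- | ------- | ----------------- | ----------------------- | ------------------------ | -----
 True |  True |  True |   True  |  False   |   True  |  False  |        True       |           True          |          False           |  True
 True |  True | False |  False  |   True   |   True  |  False  |        True       |           True          |          False           | False
 True | False |  True |   True  |  False   |  False  |  False  |        True       |          False          |           True           |  True
 True | False | False |  False  |   True   |  False  |  False  |       False       |           True          |          False           |  True
False |  True |  True |  False  |   True   |  False  |  False  |        True       |           True          |          False           |  True
False |  True | False |  False  |   True   |  False  |  False  |        True       |           True          |          False           |  True
False | False |  True |  False  |   True   |  False  |  False  |        True       |          False          |           True           | False
False | False | False |  False  |   True   |  False  |  False  |       False       |           True          |          False           |  True
The formula is true on 6 of the 8 rows.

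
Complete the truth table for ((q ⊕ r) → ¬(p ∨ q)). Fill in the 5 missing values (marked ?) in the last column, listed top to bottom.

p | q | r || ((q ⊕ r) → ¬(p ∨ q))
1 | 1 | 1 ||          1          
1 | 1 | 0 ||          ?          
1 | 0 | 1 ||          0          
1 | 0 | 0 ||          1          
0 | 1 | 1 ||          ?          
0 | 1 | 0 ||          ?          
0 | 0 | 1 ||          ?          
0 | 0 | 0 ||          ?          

0, 1, 0, 1, 1

Row p=1, q=1, r=0: (q ⊕ r) = 1, ¬(p ∨ q) = 0, so ((q ⊕ r) → ¬(p ∨ q)) = 0.
Row p=0, q=1, r=1: (q ⊕ r) = 0, ¬(p ∨ q) = 0, so ((q ⊕ r) → ¬(p ∨ q)) = 1.
Row p=0, q=1, r=0: (q ⊕ r) = 1, ¬(p ∨ q) = 0, so ((q ⊕ r) → ¬(p ∨ q)) = 0.
Row p=0, q=0, r=1: (q ⊕ r) = 1, ¬(p ∨ q) = 1, so ((q ⊕ r) → ¬(p ∨ q)) = 1.
Row p=0, q=0, r=0: (q ⊕ r) = 0, ¬(p ∨ q) = 1, so ((q ⊕ r) → ¬(p ∨ q)) = 1.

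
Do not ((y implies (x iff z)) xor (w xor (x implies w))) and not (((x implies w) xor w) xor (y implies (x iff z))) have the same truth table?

equivalent

x  y  z  w  |  φ  ψ
T  T  T  T  |  F  F
T  T  T  F  |  F  F
T  T  F  T  |  T  T
T  T  F  F  |  T  T
T  F  T  T  |  F  F
T  F  T  F  |  F  F
T  F  F  T  |  F  F
T  F  F  F  |  F  F
F  T  T  T  |  T  T
F  T  T  F  |  F  F
F  T  F  T  |  F  F
F  T  F  F  |  T  T
F  F  T  T  |  F  F
F  F  T  F  |  T  T
F  F  F  T  |  F  F
F  F  F  F  |  T  T
The columns for φ and ψ agree on every row, so they are logically equivalent.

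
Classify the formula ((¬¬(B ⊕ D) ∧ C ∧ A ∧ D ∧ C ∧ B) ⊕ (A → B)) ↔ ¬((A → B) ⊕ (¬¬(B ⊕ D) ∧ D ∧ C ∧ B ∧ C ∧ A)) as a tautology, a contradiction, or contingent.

  A      B      C      D    |  (B ⊕ D)  ¬(B ⊕ D)  ¬¬(B ⊕ D)  (C ∧ A)  (D ∧ C)  ((D ∧ C) ∧ B)  ((C ∧ A) ∧ ((D ∧ C) ∧ B))  (A → B)  (((D ∧ C) ∧ B) ∧ (C ∧ A))    φ  
 True   True   True   True  |   False     True      False      True     True        True                 True              True              True            False
 True   True   True  False  |    True    False       True      True    False       False                False              True             False            False
 True   True  False   True  |   False     True      False     False    False       False                False              True             False            False
 True   True  False  False  |    True    False       True     False    False       False                False              True             False            False
 True  False   True   True  |    True    False       True      True     True       False                False             False             False            False
 True  False   True  False  |   False     True      False      True    False       False                False             False             False            False
 True  False  False   True  |    True    False       True     False    False       False                False             False             False            False
 True  False  False  False  |   False     True      False     False    False       False                False             False             False            False
False   True   True   True  |   False     True      False     False     True        True                False              True             False            False
False   True   True  False  |    True    False       True     False    False       False                False              True             False            False
False   True  False   True  |   False     True      False     False    False       False                False              True             False            False
False   True  False  False  |    True    False       True     False    False       False                False              True             False            False
False  False   True   True  |    True    False       True     False     True       False                False              True             False            False
False  False   True  False  |   False     True      False     False    False       False                False              True             False            False
False  False  False   True  |    True    False       True     False    False       False                False              True             False            False
False  False  False  False  |   False     True      False     False    False       False                False              True             False            False
Every row is False, so the formula is a contradiction.

contradiction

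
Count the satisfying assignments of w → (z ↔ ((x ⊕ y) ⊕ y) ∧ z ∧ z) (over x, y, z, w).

x  y  z  w  |  φ
T  T  T  T  |  T
T  T  T  F  |  T
T  T  F  T  |  T
T  T  F  F  |  T
T  F  T  T  |  T
T  F  T  F  |  T
T  F  F  T  |  T
T  F  F  F  |  T
F  T  T  T  |  F
F  T  T  F  |  T
F  T  F  T  |  T
F  T  F  F  |  T
F  F  T  T  |  F
F  F  T  F  |  T
F  F  F  T  |  T
F  F  F  F  |  T
The formula is true on 14 of the 16 rows.

14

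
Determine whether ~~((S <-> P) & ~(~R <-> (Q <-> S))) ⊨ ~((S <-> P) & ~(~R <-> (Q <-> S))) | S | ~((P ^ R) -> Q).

P  Q  R  S  |  φ  ψ
T  T  T  T  |  T  T
T  T  T  F  |  F  T
T  T  F  T  |  F  T
T  T  F  F  |  F  T
T  F  T  T  |  F  T
T  F  T  F  |  F  T
T  F  F  T  |  T  T
T  F  F  F  |  F  T
F  T  T  T  |  F  T
F  T  T  F  |  F  T
F  T  F  T  |  F  T
F  T  F  F  |  T  F
F  F  T  T  |  F  T
F  F  T  F  |  T  T
F  F  F  T  |  F  T
F  F  F  F  |  F  T
At P=F, Q=T, R=F, S=F we have φ true but ψ false, so φ does not entail ψ.

no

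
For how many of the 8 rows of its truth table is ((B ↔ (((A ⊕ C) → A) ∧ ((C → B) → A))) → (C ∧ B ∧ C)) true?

A  B  C  |  (A ⊕ C)  ((A ⊕ C) → A)  (C → B)  ((C → B) → A)  (C ∧ B ∧ C)  φ
F  F  F  |     F           T           T           F             F       F
F  F  T  |     T           F           F           T             F       F
F  T  F  |     F           T           T           F             F       T
F  T  T  |     T           F           T           F             T       T
T  F  F  |     T           T           T           T             F       T
T  F  T  |     F           T           F           T             F       T
T  T  F  |     T           T           T           T             F       F
T  T  T  |     F           T           T           T             T       T
The formula is true on 5 of the 8 rows.

5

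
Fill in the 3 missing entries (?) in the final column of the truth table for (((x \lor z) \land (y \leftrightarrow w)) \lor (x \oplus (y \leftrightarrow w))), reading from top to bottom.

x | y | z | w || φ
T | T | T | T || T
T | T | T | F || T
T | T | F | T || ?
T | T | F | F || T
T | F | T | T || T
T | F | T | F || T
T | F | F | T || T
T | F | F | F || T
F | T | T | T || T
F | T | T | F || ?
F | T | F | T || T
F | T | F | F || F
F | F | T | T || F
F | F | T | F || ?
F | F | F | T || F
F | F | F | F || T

Row x=T, y=T, z=F, w=T: ((x \lor z) \land (y \leftrightarrow w)) = T, (x \oplus (y \leftrightarrow w)) = F, so the formula = T.
Row x=F, y=T, z=T, w=F: ((x \lor z) \land (y \leftrightarrow w)) = F, (x \oplus (y \leftrightarrow w)) = F, so the formula = F.
Row x=F, y=F, z=T, w=F: ((x \lor z) \land (y \leftrightarrow w)) = T, (x \oplus (y \leftrightarrow w)) = T, so the formula = T.

T, F, T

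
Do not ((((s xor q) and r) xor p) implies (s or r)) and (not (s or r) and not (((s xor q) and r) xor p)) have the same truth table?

not equivalent

  p      q      r      s    |    φ      ψ  
False  False  False  False  |  False   True
False  False  False   True  |  False  False
False  False   True  False  |  False  False
False  False   True   True  |  False  False
False   True  False  False  |  False   True
False   True  False   True  |  False  False
False   True   True  False  |  False  False
False   True   True   True  |  False  False
 True  False  False  False  |   True  False
 True  False  False   True  |  False  False
 True  False   True  False  |  False  False
 True  False   True   True  |  False  False
 True   True  False  False  |   True  False
 True   True  False   True  |  False  False
 True   True   True  False  |  False  False
 True   True   True   True  |  False  False
The columns differ at p=False, q=False, r=False, s=False (φ=False, ψ=True), so they are not equivalent.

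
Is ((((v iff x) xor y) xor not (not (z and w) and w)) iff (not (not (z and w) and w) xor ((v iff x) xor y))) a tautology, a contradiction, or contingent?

tautology

  x      y      z      w      v    |    φ  
False  False  False  False  False  |   True
False  False  False  False   True  |   True
False  False  False   True  False  |   True
False  False  False   True   True  |   True
False  False   True  False  False  |   True
False  False   True  False   True  |   True
False  False   True   True  False  |   True
False  False   True   True   True  |   True
False   True  False  False  False  |   True
False   True  False  False   True  |   True
False   True  False   True  False  |   True
False   True  False   True   True  |   True
False   True   True  False  False  |   True
False   True   True  False   True  |   True
False   True   True   True  False  |   True
False   True   True   True   True  |   True
 True  False  False  False  False  |   True
 True  False  False  False   True  |   True
 True  False  False   True  False  |   True
 True  False  False   True   True  |   True
 True  False   True  False  False  |   True
 True  False   True  False   True  |   True
 True  False   True   True  False  |   True
 True  False   True   True   True  |   True
 True   True  False  False  False  |   True
 True   True  False  False   True  |   True
 True   True  False   True  False  |   True
 True   True  False   True   True  |   True
 True   True   True  False  False  |   True
 True   True   True  False   True  |   True
 True   True   True   True  False  |   True
 True   True   True   True   True  |   True
Every row is True, so the formula is a tautology.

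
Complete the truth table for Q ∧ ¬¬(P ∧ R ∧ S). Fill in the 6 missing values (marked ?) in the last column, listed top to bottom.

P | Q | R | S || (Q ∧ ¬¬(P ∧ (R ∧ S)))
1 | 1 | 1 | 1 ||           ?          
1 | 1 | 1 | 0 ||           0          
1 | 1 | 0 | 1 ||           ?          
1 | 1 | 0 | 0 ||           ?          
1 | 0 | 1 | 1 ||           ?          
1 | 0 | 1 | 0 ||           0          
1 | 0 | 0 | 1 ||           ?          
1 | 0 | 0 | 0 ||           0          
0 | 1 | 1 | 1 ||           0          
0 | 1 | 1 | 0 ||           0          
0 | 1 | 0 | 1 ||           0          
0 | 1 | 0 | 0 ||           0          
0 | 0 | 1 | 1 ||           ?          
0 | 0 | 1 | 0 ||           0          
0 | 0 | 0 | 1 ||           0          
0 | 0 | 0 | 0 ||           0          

1, 0, 0, 0, 0, 0

Row P=1, Q=1, R=1, S=1: ¬¬(P ∧ R ∧ S) = 1, so (Q ∧ ¬¬(P ∧ (R ∧ S))) = 1.
Row P=1, Q=1, R=0, S=1: ¬¬(P ∧ R ∧ S) = 0, so (Q ∧ ¬¬(P ∧ (R ∧ S))) = 0.
Row P=1, Q=1, R=0, S=0: ¬¬(P ∧ R ∧ S) = 0, so (Q ∧ ¬¬(P ∧ (R ∧ S))) = 0.
Row P=1, Q=0, R=1, S=1: ¬¬(P ∧ R ∧ S) = 1, so (Q ∧ ¬¬(P ∧ (R ∧ S))) = 0.
Row P=1, Q=0, R=0, S=1: ¬¬(P ∧ R ∧ S) = 0, so (Q ∧ ¬¬(P ∧ (R ∧ S))) = 0.
Row P=0, Q=0, R=1, S=1: ¬¬(P ∧ R ∧ S) = 0, so (Q ∧ ¬¬(P ∧ (R ∧ S))) = 0.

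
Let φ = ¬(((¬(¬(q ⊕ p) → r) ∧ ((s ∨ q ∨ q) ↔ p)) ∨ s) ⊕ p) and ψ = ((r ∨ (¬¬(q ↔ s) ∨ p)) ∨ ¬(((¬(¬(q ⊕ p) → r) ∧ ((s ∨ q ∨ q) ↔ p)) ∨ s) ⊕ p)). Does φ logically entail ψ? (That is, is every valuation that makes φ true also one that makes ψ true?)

p | q | r | s | φ | ψ
- | - | - | - | - | -
T | T | T | T | T | T
T | T | T | F | F | T
T | T | F | T | T | T
T | T | F | F | T | T
T | F | T | T | T | T
T | F | T | F | F | T
T | F | F | T | T | T
T | F | F | F | F | T
F | T | T | T | F | T
F | T | T | F | T | T
F | T | F | T | F | T
F | T | F | F | T | T
F | F | T | T | F | T
F | F | T | F | T | T
F | F | F | T | F | F
F | F | F | F | F | T
In every row where φ is true, ψ is also true, so φ ⊨ ψ.

yes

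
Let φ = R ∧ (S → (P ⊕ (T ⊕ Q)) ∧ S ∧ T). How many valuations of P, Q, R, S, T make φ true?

P | Q | R | S | T || φ
T | T | T | T | T || T
T | T | T | T | F || F
T | T | T | F | T || T
T | T | T | F | F || T
T | T | F | T | T || F
T | T | F | T | F || F
T | T | F | F | T || F
T | T | F | F | F || F
T | F | T | T | T || F
T | F | T | T | F || F
T | F | T | F | T || T
T | F | T | F | F || T
T | F | F | T | T || F
T | F | F | T | F || F
T | F | F | F | T || F
T | F | F | F | F || F
F | T | T | T | T || F
F | T | T | T | F || F
F | T | T | F | T || T
F | T | T | F | F || T
F | T | F | T | T || F
F | T | F | T | F || F
F | T | F | F | T || F
F | T | F | F | F || F
F | F | T | T | T || T
F | F | T | T | F || F
F | F | T | F | T || T
F | F | T | F | F || T
F | F | F | T | T || F
F | F | F | T | F || F
F | F | F | F | T || F
F | F | F | F | F || F
The formula is true on 10 of the 32 rows.

10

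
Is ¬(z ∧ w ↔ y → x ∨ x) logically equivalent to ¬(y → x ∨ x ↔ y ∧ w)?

not equivalent

x | y | z | w | φ | ψ
- | - | - | - | - | -
T | T | T | T | F | F
T | T | T | F | T | T
T | T | F | T | T | F
T | T | F | F | T | T
T | F | T | T | F | T
T | F | T | F | T | T
T | F | F | T | T | T
T | F | F | F | T | T
F | T | T | T | T | T
F | T | T | F | F | F
F | T | F | T | F | T
F | T | F | F | F | F
F | F | T | T | F | T
F | F | T | F | T | T
F | F | F | T | T | T
F | F | F | F | T | T
The columns differ at x=T, y=T, z=F, w=T (φ=T, ψ=F), so they are not equivalent.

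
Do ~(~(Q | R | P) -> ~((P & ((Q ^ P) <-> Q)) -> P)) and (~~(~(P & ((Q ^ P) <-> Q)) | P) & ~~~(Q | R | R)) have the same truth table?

not equivalent

P  Q  R  |  φ  ψ
T  T  T  |  F  F
T  T  F  |  F  F
T  F  T  |  F  F
T  F  F  |  F  T
F  T  T  |  F  F
F  T  F  |  F  F
F  F  T  |  F  F
F  F  F  |  T  T
The columns differ at P=T, Q=F, R=F (φ=F, ψ=T), so they are not equivalent.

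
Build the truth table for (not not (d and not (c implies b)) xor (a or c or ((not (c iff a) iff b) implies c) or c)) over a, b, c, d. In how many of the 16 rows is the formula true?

12

a | b | c | d | (c implies b) | not (c implies b) | (d and not (c implies b)) | (c iff a) | not (c iff a) | (not (c iff a) iff b) | φ
- | - | - | - | ------------- | ----------------- | ------------------------- | --------- | ------------- | --------------------- | -
1 | 1 | 1 | 1 |       1       |         0         |             0             |     1     |       0       |           0           | 1
1 | 1 | 1 | 0 |       1       |         0         |             0             |     1     |       0       |           0           | 1
1 | 1 | 0 | 1 |       1       |         0         |             0             |     0     |       1       |           1           | 1
1 | 1 | 0 | 0 |       1       |         0         |             0             |     0     |       1       |           1           | 1
1 | 0 | 1 | 1 |       0       |         1         |             1             |     1     |       0       |           1           | 0
1 | 0 | 1 | 0 |       0       |         1         |             0             |     1     |       0       |           1           | 1
1 | 0 | 0 | 1 |       1       |         0         |             0             |     0     |       1       |           0           | 1
1 | 0 | 0 | 0 |       1       |         0         |             0             |     0     |       1       |           0           | 1
0 | 1 | 1 | 1 |       1       |         0         |             0             |     0     |       1       |           1           | 1
0 | 1 | 1 | 0 |       1       |         0         |             0             |     0     |       1       |           1           | 1
0 | 1 | 0 | 1 |       1       |         0         |             0             |     1     |       0       |           0           | 1
0 | 1 | 0 | 0 |       1       |         0         |             0             |     1     |       0       |           0           | 1
0 | 0 | 1 | 1 |       0       |         1         |             1             |     0     |       1       |           0           | 0
0 | 0 | 1 | 0 |       0       |         1         |             0             |     0     |       1       |           0           | 1
0 | 0 | 0 | 1 |       1       |         0         |             0             |     1     |       0       |           1           | 0
0 | 0 | 0 | 0 |       1       |         0         |             0             |     1     |       0       |           1           | 0
The formula is true on 12 of the 16 rows.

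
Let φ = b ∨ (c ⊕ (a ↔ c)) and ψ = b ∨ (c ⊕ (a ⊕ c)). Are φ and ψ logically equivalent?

not equivalent

a | b | c | φ | ψ
- | - | - | - | -
T | T | T | T | T
T | T | F | T | T
T | F | T | F | T
T | F | F | F | T
F | T | T | T | T
F | T | F | T | T
F | F | T | T | F
F | F | F | T | F
The columns differ at a=T, b=F, c=T (φ=F, ψ=T), so they are not equivalent.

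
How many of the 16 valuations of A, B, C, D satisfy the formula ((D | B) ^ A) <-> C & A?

A  B  C  D     (((D | B) ^ A) <-> (C & A))
F  F  F  F                  T             
F  F  F  T                  F             
F  F  T  F                  T             
F  F  T  T                  F             
F  T  F  F                  F             
F  T  F  T                  F             
F  T  T  F                  F             
F  T  T  T                  F             
T  F  F  F                  F             
T  F  F  T                  T             
T  F  T  F                  T             
T  F  T  T                  F             
T  T  F  F                  T             
T  T  F  T                  T             
T  T  T  F                  F             
T  T  T  T                  F             
The formula is true on 6 of the 16 rows.

6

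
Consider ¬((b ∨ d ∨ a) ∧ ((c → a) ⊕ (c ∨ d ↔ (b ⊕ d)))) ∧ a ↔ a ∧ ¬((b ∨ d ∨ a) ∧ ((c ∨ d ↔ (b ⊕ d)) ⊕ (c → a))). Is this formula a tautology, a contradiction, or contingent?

a | b | c | d || (b ∨ d ∨ a) | (c → a) | (c ∨ d) | (b ⊕ d) | ((c ∨ d) ↔ (b ⊕ d)) | φ
1 | 1 | 1 | 1 ||      1      |    1    |    1    |    0    |          0          | 1
1 | 1 | 1 | 0 ||      1      |    1    |    1    |    1    |          1          | 1
1 | 1 | 0 | 1 ||      1      |    1    |    1    |    0    |          0          | 1
1 | 1 | 0 | 0 ||      1      |    1    |    0    |    1    |          0          | 1
1 | 0 | 1 | 1 ||      1      |    1    |    1    |    1    |          1          | 1
1 | 0 | 1 | 0 ||      1      |    1    |    1    |    0    |          0          | 1
1 | 0 | 0 | 1 ||      1      |    1    |    1    |    1    |          1          | 1
1 | 0 | 0 | 0 ||      1      |    1    |    0    |    0    |          1          | 1
0 | 1 | 1 | 1 ||      1      |    0    |    1    |    0    |          0          | 1
0 | 1 | 1 | 0 ||      1      |    0    |    1    |    1    |          1          | 1
0 | 1 | 0 | 1 ||      1      |    1    |    1    |    0    |          0          | 1
0 | 1 | 0 | 0 ||      1      |    1    |    0    |    1    |          0          | 1
0 | 0 | 1 | 1 ||      1      |    0    |    1    |    1    |          1          | 1
0 | 0 | 1 | 0 ||      0      |    0    |    1    |    0    |          0          | 1
0 | 0 | 0 | 1 ||      1      |    1    |    1    |    1    |          1          | 1
0 | 0 | 0 | 0 ||      0      |    1    |    0    |    0    |          1          | 1
Every row is 1, so the formula is a tautology.

tautology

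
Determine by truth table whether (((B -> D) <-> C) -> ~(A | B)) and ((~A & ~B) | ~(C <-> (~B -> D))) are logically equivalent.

A | B | C | D || φ | ψ
T | T | T | T || F | F
T | T | T | F || T | F
T | T | F | T || T | T
T | T | F | F || F | T
T | F | T | T || F | F
T | F | T | F || F | T
T | F | F | T || T | T
T | F | F | F || T | F
F | T | T | T || F | F
F | T | T | F || T | F
F | T | F | T || T | T
F | T | F | F || F | T
F | F | T | T || T | T
F | F | T | F || T | T
F | F | F | T || T | T
F | F | F | F || T | T
The columns differ at A=T, B=T, C=T, D=F (φ=T, ψ=F), so they are not equivalent.

not equivalent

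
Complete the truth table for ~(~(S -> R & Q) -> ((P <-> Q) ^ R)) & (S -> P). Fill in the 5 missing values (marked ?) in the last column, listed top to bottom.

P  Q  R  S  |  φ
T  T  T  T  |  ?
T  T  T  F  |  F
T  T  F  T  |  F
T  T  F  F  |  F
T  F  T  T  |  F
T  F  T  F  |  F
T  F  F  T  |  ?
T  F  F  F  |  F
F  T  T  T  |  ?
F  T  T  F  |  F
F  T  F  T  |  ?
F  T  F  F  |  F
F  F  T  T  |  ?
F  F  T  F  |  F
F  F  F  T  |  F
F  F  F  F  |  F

Row P=T, Q=T, R=T, S=T: ~(~(S -> R & Q) -> ((P <-> Q) ^ R)) = F, (S -> P) = T, so the formula = F.
Row P=T, Q=F, R=F, S=T: ~(~(S -> R & Q) -> ((P <-> Q) ^ R)) = T, (S -> P) = T, so the formula = T.
Row P=F, Q=T, R=T, S=T: ~(~(S -> R & Q) -> ((P <-> Q) ^ R)) = F, (S -> P) = F, so the formula = F.
Row P=F, Q=T, R=F, S=T: ~(~(S -> R & Q) -> ((P <-> Q) ^ R)) = T, (S -> P) = F, so the formula = F.
Row P=F, Q=F, R=T, S=T: ~(~(S -> R & Q) -> ((P <-> Q) ^ R)) = T, (S -> P) = F, so the formula = F.

F, T, F, F, F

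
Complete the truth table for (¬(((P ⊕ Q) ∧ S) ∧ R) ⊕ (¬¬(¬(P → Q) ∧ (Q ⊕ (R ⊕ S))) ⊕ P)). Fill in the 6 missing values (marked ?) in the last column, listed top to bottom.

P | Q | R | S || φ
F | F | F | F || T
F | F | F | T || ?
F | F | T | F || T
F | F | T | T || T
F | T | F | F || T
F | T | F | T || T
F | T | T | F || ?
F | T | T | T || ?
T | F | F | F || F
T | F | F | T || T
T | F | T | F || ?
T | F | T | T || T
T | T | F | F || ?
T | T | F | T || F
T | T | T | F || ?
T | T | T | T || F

Row P=F, Q=F, R=F, S=T: ¬(((P ⊕ Q) ∧ S) ∧ R) = T, (¬¬(¬(P → Q) ∧ (Q ⊕ (R ⊕ S))) ⊕ P) = F, so the formula = T.
Row P=F, Q=T, R=T, S=F: ¬(((P ⊕ Q) ∧ S) ∧ R) = T, (¬¬(¬(P → Q) ∧ (Q ⊕ (R ⊕ S))) ⊕ P) = F, so the formula = T.
Row P=F, Q=T, R=T, S=T: ¬(((P ⊕ Q) ∧ S) ∧ R) = F, (¬¬(¬(P → Q) ∧ (Q ⊕ (R ⊕ S))) ⊕ P) = F, so the formula = F.
Row P=T, Q=F, R=T, S=F: ¬(((P ⊕ Q) ∧ S) ∧ R) = T, (¬¬(¬(P → Q) ∧ (Q ⊕ (R ⊕ S))) ⊕ P) = F, so the formula = T.
Row P=T, Q=T, R=F, S=F: ¬(((P ⊕ Q) ∧ S) ∧ R) = T, (¬¬(¬(P → Q) ∧ (Q ⊕ (R ⊕ S))) ⊕ P) = T, so the formula = F.
Row P=T, Q=T, R=T, S=F: ¬(((P ⊕ Q) ∧ S) ∧ R) = T, (¬¬(¬(P → Q) ∧ (Q ⊕ (R ⊕ S))) ⊕ P) = T, so the formula = F.

T, T, F, T, F, F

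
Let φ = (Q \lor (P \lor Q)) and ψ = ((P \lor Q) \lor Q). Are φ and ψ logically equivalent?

P | Q || φ | ψ
T | T || T | T
T | F || T | T
F | T || T | T
F | F || F | F
The columns for φ and ψ agree on every row, so they are logically equivalent.

equivalent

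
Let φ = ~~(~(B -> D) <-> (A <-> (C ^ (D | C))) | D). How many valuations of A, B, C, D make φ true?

4

A  B  C  D  |  φ
F  F  F  F  |  F
F  F  F  T  |  F
F  F  T  F  |  F
F  F  T  T  |  F
F  T  F  F  |  T
F  T  F  T  |  F
F  T  T  F  |  T
F  T  T  T  |  F
T  F  F  F  |  T
T  F  F  T  |  F
T  F  T  F  |  T
T  F  T  T  |  F
T  T  F  F  |  F
T  T  F  T  |  F
T  T  T  F  |  F
T  T  T  T  |  F
The formula is true on 4 of the 16 rows.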